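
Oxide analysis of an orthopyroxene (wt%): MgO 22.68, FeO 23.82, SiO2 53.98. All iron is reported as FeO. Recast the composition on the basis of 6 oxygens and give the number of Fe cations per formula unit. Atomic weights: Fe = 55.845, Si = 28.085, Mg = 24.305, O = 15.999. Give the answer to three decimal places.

22.68 wt% MgO ÷ 40.304 g/mol = 0.56272 mol, giving 0.56272 Mg and 0.56272 O.
23.82 wt% FeO ÷ 71.844 g/mol = 0.33155 mol, giving 0.33155 Fe and 0.33155 O.
53.98 wt% SiO2 ÷ 60.083 g/mol = 0.89842 mol, giving 0.89842 Si and 1.79684 O.
Oxygen sums to 2.69111; scaling by 6/2.69111 = 2.22956 puts the formula on 6 O.
Fe: 0.33155 × 2.22956 = 0.739 atoms per formula unit.

0.739 Fe apfu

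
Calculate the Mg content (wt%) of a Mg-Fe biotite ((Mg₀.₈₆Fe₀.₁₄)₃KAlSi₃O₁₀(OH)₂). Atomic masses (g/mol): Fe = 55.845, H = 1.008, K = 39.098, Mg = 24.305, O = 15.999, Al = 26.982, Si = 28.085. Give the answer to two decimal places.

Formula mass = 2.58*24.305 + 0.42*55.845 + 1*39.098 + 1*26.982 + 3*28.085 + 12*15.999 + 2*1.008 = 430.501 g/mol, of which 62.707 g is Mg.
So Mg makes up 62.707/430.501 = 0.1457 of the mass, i.e. 14.57%.

14.57 wt%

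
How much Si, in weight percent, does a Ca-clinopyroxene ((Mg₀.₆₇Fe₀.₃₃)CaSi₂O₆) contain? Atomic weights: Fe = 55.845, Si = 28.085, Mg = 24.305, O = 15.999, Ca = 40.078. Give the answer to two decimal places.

Formula mass = 0.67×24.305 + 0.33×55.845 + 1×40.078 + 2×28.085 + 6×15.999 = 226.955 g/mol, of which 56.170 g is Si.
So Si makes up 56.170/226.955 = 0.2475 of the mass, i.e. 24.75%.

24.75 weight percent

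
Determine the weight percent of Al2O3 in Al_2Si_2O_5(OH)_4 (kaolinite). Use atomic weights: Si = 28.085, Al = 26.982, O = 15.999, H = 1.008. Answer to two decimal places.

39.50 wt%

M(Al_2Si_2O_5(OH)_4) = 258.157 g/mol; M(Al2O3) = 101.961 g/mol.
Moles Al2O3 per formula unit = 2 Al ÷ 2 = 1.0000.
Al2O3 fraction = (1.0000 × 101.961) / 258.157 = 101.961/258.157 = 0.3950.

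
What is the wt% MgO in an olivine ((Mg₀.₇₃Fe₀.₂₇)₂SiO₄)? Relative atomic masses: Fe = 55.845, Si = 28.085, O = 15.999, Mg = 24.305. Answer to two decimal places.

37.31 wt%

Formula mass = 157.723 g/mol.
1.46 Mg → 1.4600 mol MgO per formula unit; M(MgO) = 40.304, so MgO mass = 58.844 g.
58.844/157.723 × 100 = 37.31 wt%.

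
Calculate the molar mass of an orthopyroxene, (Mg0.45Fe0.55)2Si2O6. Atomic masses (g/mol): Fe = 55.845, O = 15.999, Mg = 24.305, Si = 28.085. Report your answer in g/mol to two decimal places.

235.47 g/mol

Mg: 0.90 × 24.305 = 21.8745
Fe: 1.10 × 55.845 = 61.4295
Si: 2 × 28.085 = 56.1700
O: 6 × 15.999 = 95.9940
Summing the contributions gives the formula mass.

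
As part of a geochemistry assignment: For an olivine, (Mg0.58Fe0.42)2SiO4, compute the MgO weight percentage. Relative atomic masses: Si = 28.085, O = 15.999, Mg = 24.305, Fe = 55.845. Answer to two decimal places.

Formula mass = 167.185 g/mol.
1.16 Mg → 1.1600 mol MgO per formula unit; M(MgO) = 40.304, so MgO mass = 46.753 g.
46.753/167.185 × 100 = 27.96 wt%.

27.96 wt%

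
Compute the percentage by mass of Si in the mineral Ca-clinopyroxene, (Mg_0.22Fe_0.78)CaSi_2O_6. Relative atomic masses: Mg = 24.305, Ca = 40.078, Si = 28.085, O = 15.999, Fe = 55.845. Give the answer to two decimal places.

23.29 weight percent

Formula mass = 0.22*24.305 + 0.78*55.845 + 1*40.078 + 2*28.085 + 6*15.999 = 241.148 g/mol, of which 56.170 g is Si.
So Si makes up 56.170/241.148 = 0.2329 of the mass, i.e. 23.29%.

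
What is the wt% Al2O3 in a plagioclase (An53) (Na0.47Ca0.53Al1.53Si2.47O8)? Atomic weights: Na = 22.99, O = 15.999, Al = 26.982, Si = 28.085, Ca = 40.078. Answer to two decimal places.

28.82 wt%

M(Na0.47Ca0.53Al1.53Si2.47O8) = 270.691 g/mol; M(Al2O3) = 101.961 g/mol.
Moles Al2O3 per formula unit = 1.53 Al ÷ 2 = 0.7650.
Al2O3 fraction = (0.7650 × 101.961) / 270.691 = 78.000/270.691 = 0.2882.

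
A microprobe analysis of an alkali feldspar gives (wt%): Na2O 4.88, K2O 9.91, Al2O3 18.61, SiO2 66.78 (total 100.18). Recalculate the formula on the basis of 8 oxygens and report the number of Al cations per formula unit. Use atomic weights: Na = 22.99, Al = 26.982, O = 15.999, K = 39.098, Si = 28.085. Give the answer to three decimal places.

0.988 Al apfu

Na2O (M=61.979): mol = 0.07874; Na = 0.15748, O = 0.07874.
K2O (M=94.195): mol = 0.10521; K = 0.21042, O = 0.10521.
Al2O3 (M=101.961): mol = 0.18252; Al = 0.36504, O = 0.54756.
SiO2 (M=60.083): mol = 1.11146; Si = 1.11146, O = 2.22292.
ΣO = 2.95443; factor = 8/ΣO = 2.70780.
Al apfu = 0.36504 × 2.70780 = 0.988.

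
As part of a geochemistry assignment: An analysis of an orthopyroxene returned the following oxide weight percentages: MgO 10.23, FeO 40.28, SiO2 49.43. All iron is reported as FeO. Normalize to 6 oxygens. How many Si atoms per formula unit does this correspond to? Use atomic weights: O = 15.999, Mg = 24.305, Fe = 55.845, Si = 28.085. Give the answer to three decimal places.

2.007 Si apfu

MgO: 10.23/40.304 = 0.25382 mol → 0.25382 mol Mg, 0.25382 mol O.
FeO: 40.28/71.844 = 0.56066 mol → 0.56066 mol Fe, 0.56066 mol O.
SiO2: 49.43/60.083 = 0.82270 mol → 0.82270 mol Si, 1.64540 mol O.
Total oxygen = 2.45988 mol. Normalization factor = 6/2.45988 = 2.43914.
Si per 6 O = 0.82270 × 2.43914 = 2.007.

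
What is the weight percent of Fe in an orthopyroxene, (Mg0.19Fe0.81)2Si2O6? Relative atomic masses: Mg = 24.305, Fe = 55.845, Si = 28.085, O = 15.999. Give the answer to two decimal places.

35.92 mass %

Formula mass = 0.38·24.305 + 1.62·55.845 + 2·28.085 + 6·15.999 = 251.869 g/mol, of which 90.469 g is Fe.
So Fe makes up 90.469/251.869 = 0.3592 of the mass, i.e. 35.92%.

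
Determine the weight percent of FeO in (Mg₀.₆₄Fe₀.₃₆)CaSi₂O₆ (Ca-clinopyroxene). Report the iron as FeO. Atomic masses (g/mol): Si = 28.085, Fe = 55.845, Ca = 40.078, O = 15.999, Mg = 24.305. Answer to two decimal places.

11.35 wt%

M((Mg₀.₆₄Fe₀.₃₆)CaSi₂O₆) = 227.901 g/mol; M(FeO) = 71.844 g/mol.
Moles FeO per formula unit = 0.36 Fe ÷ 1 = 0.3600.
FeO fraction = (0.3600 × 71.844) / 227.901 = 25.864/227.901 = 0.1135.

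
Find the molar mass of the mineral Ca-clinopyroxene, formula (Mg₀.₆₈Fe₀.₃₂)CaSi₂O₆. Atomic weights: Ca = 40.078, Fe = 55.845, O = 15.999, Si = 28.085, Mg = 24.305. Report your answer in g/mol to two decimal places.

226.64 g/mol

Mg: 0.68 × 24.305 = 16.5274
Fe: 0.32 × 55.845 = 17.8704
Ca: 1 × 40.078 = 40.0780
Si: 2 × 28.085 = 56.1700
O: 6 × 15.999 = 95.9940
Summing the contributions gives the formula mass.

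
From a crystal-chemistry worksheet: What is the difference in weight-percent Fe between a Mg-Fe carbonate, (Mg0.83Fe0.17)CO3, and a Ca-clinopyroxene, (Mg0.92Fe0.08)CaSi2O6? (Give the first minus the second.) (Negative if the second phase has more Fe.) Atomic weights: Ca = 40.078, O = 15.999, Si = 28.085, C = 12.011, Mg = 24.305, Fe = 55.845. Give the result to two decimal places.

Fe in (Mg0.83Fe0.17)CO3: molar mass 89.675 g/mol; 0.17×55.845 = 9.494 g → 10.59 wt%.
Fe in (Mg0.92Fe0.08)CaSi2O6: molar mass 219.070 g/mol; 0.08×55.845 = 4.468 g → 2.04 wt%.
Difference = 10.59 − 2.04 = 8.55 percentage points.

8.55 percentage points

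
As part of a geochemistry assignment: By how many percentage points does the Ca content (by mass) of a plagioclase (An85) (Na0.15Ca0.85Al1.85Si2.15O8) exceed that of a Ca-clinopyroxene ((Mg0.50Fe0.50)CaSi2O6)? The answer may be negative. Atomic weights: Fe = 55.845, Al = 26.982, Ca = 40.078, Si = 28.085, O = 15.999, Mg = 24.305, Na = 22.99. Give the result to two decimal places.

-4.90 percentage points

Ca in Na0.15Ca0.85Al1.85Si2.15O8: molar mass 275.806 g/mol; 0.85×40.078 = 34.066 g → 12.35 wt%.
Ca in (Mg0.50Fe0.50)CaSi2O6: molar mass 232.317 g/mol; 1×40.078 = 40.078 g → 17.25 wt%.
Difference = 12.35 − 17.25 = -4.90 percentage points.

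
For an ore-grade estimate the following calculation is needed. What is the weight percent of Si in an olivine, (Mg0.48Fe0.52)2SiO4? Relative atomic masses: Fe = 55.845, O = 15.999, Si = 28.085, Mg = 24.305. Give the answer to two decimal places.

16.19 wt%

Formula mass = 0.96*24.305 + 1.04*55.845 + 1*28.085 + 4*15.999 = 173.493 g/mol, of which 28.085 g is Si.
So Si makes up 28.085/173.493 = 0.1619 of the mass, i.e. 16.19%.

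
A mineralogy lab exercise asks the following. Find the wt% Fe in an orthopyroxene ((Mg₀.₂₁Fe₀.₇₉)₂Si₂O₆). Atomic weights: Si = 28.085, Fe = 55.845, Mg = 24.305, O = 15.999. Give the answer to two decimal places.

35.21 wt%

M((Mg₀.₂₁Fe₀.₇₉)₂Si₂O₆) = 250.607 g/mol.
Fe contributes 1.58 × 55.845 = 88.235 g per mole.
88.235/250.607 = 0.3521 → 35.21%.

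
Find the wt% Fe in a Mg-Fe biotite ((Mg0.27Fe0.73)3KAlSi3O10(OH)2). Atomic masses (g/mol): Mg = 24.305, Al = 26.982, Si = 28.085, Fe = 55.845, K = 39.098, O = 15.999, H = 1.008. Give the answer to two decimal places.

Formula mass = 0.81×24.305 + 2.19×55.845 + 1×39.098 + 1×26.982 + 3×28.085 + 12×15.999 + 2×1.008 = 486.327 g/mol, of which 122.301 g is Fe.
So Fe makes up 122.301/486.327 = 0.2515 of the mass, i.e. 25.15%.

25.15 weight percent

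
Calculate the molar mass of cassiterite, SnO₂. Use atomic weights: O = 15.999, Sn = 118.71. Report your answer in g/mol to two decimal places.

150.71 g/mol

Sn: 1 × 118.71 = 118.7100
O: 2 × 15.999 = 31.9980
Summing the contributions gives the formula mass.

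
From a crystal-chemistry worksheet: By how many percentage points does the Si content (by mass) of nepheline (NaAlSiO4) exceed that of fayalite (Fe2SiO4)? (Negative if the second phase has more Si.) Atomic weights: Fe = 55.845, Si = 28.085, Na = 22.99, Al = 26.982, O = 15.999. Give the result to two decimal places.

5.99 percentage points

Si in NaAlSiO4: molar mass 142.053 g/mol; 1×28.085 = 28.085 g → 19.77 wt%.
Si in Fe2SiO4: molar mass 203.771 g/mol; 1×28.085 = 28.085 g → 13.78 wt%.
Difference = 19.77 − 13.78 = 5.99 percentage points.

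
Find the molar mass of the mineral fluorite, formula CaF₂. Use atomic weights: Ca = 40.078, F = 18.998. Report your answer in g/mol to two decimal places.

78.07 g/mol

M = 1(40.078) + 2(18.998)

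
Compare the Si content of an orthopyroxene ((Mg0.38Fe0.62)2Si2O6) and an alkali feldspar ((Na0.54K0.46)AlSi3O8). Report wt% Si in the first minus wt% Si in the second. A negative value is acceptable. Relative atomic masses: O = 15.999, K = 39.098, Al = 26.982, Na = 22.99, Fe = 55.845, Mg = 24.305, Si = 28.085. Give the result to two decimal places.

First mineral: 56.170 g Si in 239.884 g formula = 23.42 wt% Si.
Second mineral: 84.255 g Si in 269.629 g formula = 31.25 wt% Si.
23.42% − 31.25% gives a difference of -7.83 percentage points.

-7.83 percentage points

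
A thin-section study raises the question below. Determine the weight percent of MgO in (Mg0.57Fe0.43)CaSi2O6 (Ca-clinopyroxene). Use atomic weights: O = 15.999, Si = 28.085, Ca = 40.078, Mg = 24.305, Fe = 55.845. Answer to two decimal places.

9.98 wt%

M((Mg0.57Fe0.43)CaSi2O6) = 230.109 g/mol; M(MgO) = 40.304 g/mol.
Moles MgO per formula unit = 0.57 Mg ÷ 1 = 0.5700.
MgO fraction = (0.5700 × 40.304) / 230.109 = 22.973/230.109 = 0.0998.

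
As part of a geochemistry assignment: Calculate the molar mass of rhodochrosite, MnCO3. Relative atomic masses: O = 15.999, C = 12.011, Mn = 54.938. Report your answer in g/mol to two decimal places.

114.95 g/mol

M = 1×54.938 + 1×12.011 + 3×15.999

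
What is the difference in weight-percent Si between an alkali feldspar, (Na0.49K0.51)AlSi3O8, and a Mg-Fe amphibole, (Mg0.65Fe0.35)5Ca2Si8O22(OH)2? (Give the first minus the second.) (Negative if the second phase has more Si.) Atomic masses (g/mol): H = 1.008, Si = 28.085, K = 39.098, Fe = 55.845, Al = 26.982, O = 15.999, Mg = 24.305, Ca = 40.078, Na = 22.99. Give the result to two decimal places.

5.26 percentage points

First mineral: 84.255 g Si in 270.434 g formula = 31.16 wt% Si.
Second mineral: 224.680 g Si in 867.548 g formula = 25.90 wt% Si.
31.16% − 25.90% gives a difference of 5.26 percentage points.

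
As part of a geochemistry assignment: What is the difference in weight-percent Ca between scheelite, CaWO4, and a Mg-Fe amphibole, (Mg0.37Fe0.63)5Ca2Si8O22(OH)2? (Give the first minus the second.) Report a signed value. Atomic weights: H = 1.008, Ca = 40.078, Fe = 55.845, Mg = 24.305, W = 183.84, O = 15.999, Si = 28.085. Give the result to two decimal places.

5.13 percentage points

M(CaWO4) = 287.914 g/mol, so wt% Ca = 40.078/287.914 × 100 = 13.92%.
M((Mg0.37Fe0.63)5Ca2Si8O22(OH)2) = 911.704 g/mol, so wt% Ca = 80.156/911.704 × 100 = 8.79%.
13.92 − 8.79 = 5.13 pp.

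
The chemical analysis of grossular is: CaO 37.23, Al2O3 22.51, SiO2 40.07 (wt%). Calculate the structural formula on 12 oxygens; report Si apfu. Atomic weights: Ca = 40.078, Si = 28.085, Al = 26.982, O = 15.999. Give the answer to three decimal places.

37.23 wt% CaO ÷ 56.077 g/mol = 0.66391 mol, giving 0.66391 Ca and 0.66391 O.
22.51 wt% Al2O3 ÷ 101.961 g/mol = 0.22077 mol, giving 0.44154 Al and 0.66231 O.
40.07 wt% SiO2 ÷ 60.083 g/mol = 0.66691 mol, giving 0.66691 Si and 1.33382 O.
Oxygen sums to 2.66004; scaling by 12/2.66004 = 4.51121 puts the formula on 12 O.
Si: 0.66691 × 4.51121 = 3.009 atoms per formula unit.

3.009 Si apfu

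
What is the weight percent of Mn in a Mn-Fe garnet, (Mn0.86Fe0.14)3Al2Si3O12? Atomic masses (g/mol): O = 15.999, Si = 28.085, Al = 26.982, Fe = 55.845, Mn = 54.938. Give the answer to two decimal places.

Molar mass of (Mn0.86Fe0.14)3Al2Si3O12: 2.58×54.938 + 0.42×55.845 + 2×26.982 + 3×28.085 + 12×15.999 = 495.402 g/mol.
Mass of Mn per formula unit: 2.58 × 54.938 = 141.740 g.
Weight fraction Mn = 141.740 / 495.402 = 0.2861.

28.61 weight percent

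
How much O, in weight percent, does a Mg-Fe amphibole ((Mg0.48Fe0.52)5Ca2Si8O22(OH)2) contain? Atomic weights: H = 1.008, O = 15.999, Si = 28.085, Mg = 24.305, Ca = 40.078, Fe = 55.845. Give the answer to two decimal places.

Molar mass of (Mg0.48Fe0.52)5Ca2Si8O22(OH)2: 2.40·24.305 + 2.60·55.845 + 2·40.078 + 8·28.085 + 24·15.999 + 2·1.008 = 894.357 g/mol.
Mass of O per formula unit: 24 × 15.999 = 383.976 g.
Weight fraction O = 383.976 / 894.357 = 0.4293.

42.93 weight percent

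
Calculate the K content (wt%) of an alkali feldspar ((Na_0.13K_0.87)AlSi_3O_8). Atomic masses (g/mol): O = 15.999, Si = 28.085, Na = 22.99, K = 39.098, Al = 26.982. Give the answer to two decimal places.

12.31 wt%

Molar mass of (Na_0.13K_0.87)AlSi_3O_8: 0.13×22.99 + 0.87×39.098 + 1×26.982 + 3×28.085 + 8×15.999 = 276.233 g/mol.
Mass of K per formula unit: 0.87 × 39.098 = 34.015 g.
Weight fraction K = 34.015 / 276.233 = 0.1231.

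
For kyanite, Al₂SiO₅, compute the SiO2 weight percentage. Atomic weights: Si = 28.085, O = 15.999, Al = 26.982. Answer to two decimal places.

Molar mass of Al₂SiO₅ = 2*26.982 + 1*28.085 + 5*15.999 = 162.044 g/mol.
Each formula unit contains 1 Si, equivalent to 1/1 = 1.0000 mol SiO2.
M(SiO2) = 1×28.085 + 2×15.999 = 60.083 g/mol.
Mass of SiO2 per formula unit = 1.0000 × 60.083 = 60.083 g.
SiO2 wt% = 60.083 / 162.044 × 100 = 37.08%.

37.08 wt%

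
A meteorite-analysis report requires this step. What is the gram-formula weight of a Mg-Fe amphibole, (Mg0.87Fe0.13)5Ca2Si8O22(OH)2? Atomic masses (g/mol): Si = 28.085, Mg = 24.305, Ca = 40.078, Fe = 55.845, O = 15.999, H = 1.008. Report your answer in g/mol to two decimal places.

832.85 g/mol

The formula mass is the sum 4.35·24.305 + 0.65·55.845 + 2·40.078 + 8·28.085 + 24·15.999 + 2·1.008.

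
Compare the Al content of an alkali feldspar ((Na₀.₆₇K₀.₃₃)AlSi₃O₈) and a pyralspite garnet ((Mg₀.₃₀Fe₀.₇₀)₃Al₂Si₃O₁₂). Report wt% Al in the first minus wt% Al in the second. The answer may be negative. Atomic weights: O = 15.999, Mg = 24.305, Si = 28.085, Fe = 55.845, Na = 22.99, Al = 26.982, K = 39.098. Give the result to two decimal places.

-1.41 percentage points

Al in (Na₀.₆₇K₀.₃₃)AlSi₃O₈: molar mass 267.535 g/mol; 1×26.982 = 26.982 g → 10.09 wt%.
Al in (Mg₀.₃₀Fe₀.₇₀)₃Al₂Si₃O₁₂: molar mass 469.356 g/mol; 2×26.982 = 53.964 g → 11.50 wt%.
Difference = 10.09 − 11.50 = -1.41 percentage points.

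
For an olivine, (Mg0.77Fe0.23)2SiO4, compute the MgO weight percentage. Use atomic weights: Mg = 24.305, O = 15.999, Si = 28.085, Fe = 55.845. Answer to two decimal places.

M((Mg0.77Fe0.23)2SiO4) = 155.199 g/mol; M(MgO) = 40.304 g/mol.
Moles MgO per formula unit = 1.54 Mg ÷ 1 = 1.5400.
MgO fraction = (1.5400 × 40.304) / 155.199 = 62.068/155.199 = 0.3999.

39.99 wt%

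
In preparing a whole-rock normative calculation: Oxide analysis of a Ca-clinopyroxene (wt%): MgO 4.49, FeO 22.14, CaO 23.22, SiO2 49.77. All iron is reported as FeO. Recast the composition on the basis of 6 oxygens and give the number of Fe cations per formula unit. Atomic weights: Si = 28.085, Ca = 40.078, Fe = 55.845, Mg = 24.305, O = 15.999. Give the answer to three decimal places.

0.742 Fe apfu

MgO: 4.49/40.304 = 0.11140 mol → 0.11140 mol Mg, 0.11140 mol O.
FeO: 22.14/71.844 = 0.30817 mol → 0.30817 mol Fe, 0.30817 mol O.
CaO: 23.22/56.077 = 0.41407 mol → 0.41407 mol Ca, 0.41407 mol O.
SiO2: 49.77/60.083 = 0.82835 mol → 0.82835 mol Si, 1.65670 mol O.
Total oxygen = 2.49034 mol. Normalization factor = 6/2.49034 = 2.40931.
Fe per 6 O = 0.30817 × 2.40931 = 0.742.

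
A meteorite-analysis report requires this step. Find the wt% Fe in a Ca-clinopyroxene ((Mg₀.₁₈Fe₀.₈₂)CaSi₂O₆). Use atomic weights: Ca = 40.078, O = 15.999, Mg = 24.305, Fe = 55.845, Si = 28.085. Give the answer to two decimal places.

Formula mass = 0.18*24.305 + 0.82*55.845 + 1*40.078 + 2*28.085 + 6*15.999 = 242.410 g/mol, of which 45.793 g is Fe.
So Fe makes up 45.793/242.410 = 0.1889 of the mass, i.e. 18.89%.

18.89 weight percent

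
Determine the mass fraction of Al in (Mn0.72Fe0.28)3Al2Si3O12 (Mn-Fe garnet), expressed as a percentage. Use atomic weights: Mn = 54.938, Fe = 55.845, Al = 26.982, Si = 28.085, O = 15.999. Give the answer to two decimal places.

10.88 weight percent

Formula mass = 2.16*54.938 + 0.84*55.845 + 2*26.982 + 3*28.085 + 12*15.999 = 495.783 g/mol, of which 53.964 g is Al.
So Al makes up 53.964/495.783 = 0.1088 of the mass, i.e. 10.88%.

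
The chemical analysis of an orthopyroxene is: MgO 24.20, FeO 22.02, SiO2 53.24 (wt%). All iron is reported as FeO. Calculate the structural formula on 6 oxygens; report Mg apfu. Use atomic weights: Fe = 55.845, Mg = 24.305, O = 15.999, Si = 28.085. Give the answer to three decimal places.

24.20 wt% MgO ÷ 40.304 g/mol = 0.60044 mol, giving 0.60044 Mg and 0.60044 O.
22.02 wt% FeO ÷ 71.844 g/mol = 0.30650 mol, giving 0.30650 Fe and 0.30650 O.
53.24 wt% SiO2 ÷ 60.083 g/mol = 0.88611 mol, giving 0.88611 Si and 1.77222 O.
Oxygen sums to 2.67916; scaling by 6/2.67916 = 2.23951 puts the formula on 6 O.
Mg: 0.60044 × 2.23951 = 1.345 atoms per formula unit.

1.345 Mg apfu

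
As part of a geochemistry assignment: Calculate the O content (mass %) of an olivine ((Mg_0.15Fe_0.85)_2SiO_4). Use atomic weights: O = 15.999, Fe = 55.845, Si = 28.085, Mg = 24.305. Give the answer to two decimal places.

32.94 mass %

Formula mass = 0.30*24.305 + 1.70*55.845 + 1*28.085 + 4*15.999 = 194.309 g/mol, of which 63.996 g is O.
So O makes up 63.996/194.309 = 0.3294 of the mass, i.e. 32.94%.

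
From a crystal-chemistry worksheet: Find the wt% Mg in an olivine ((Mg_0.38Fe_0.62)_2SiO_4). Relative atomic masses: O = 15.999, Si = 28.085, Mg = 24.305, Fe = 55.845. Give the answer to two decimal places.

10.27 mass %

Formula mass = 0.76×24.305 + 1.24×55.845 + 1×28.085 + 4×15.999 = 179.801 g/mol, of which 18.472 g is Mg.
So Mg makes up 18.472/179.801 = 0.1027 of the mass, i.e. 10.27%.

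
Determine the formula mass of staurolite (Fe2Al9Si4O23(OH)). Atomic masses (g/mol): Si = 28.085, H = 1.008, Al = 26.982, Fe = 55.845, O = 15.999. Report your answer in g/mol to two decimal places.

851.85 g/mol

Fe: 2 × 55.845 = 111.6900
Al: 9 × 26.982 = 242.8380
Si: 4 × 28.085 = 112.3400
O: 24 × 15.999 = 383.9760
H: 1 × 1.008 = 1.0080
Summing the contributions gives the formula mass.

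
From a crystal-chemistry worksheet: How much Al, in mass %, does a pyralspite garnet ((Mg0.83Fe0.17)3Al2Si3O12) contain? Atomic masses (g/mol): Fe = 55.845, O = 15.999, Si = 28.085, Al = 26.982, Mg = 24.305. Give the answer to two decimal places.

Formula mass = 2.49*24.305 + 0.51*55.845 + 2*26.982 + 3*28.085 + 12*15.999 = 419.207 g/mol, of which 53.964 g is Al.
So Al makes up 53.964/419.207 = 0.1287 of the mass, i.e. 12.87%.

12.87 mass %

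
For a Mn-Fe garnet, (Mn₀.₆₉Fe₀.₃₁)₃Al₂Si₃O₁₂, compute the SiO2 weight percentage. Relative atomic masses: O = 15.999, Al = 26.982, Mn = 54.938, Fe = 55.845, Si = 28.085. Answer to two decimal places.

36.35 wt%

Molar mass of (Mn₀.₆₉Fe₀.₃₁)₃Al₂Si₃O₁₂ = 2.07×54.938 + 0.93×55.845 + 2×26.982 + 3×28.085 + 12×15.999 = 495.865 g/mol.
Each formula unit contains 3 Si, equivalent to 3/1 = 3.0000 mol SiO2.
M(SiO2) = 1×28.085 + 2×15.999 = 60.083 g/mol.
Mass of SiO2 per formula unit = 3.0000 × 60.083 = 180.249 g.
SiO2 wt% = 180.249 / 495.865 × 100 = 36.35%.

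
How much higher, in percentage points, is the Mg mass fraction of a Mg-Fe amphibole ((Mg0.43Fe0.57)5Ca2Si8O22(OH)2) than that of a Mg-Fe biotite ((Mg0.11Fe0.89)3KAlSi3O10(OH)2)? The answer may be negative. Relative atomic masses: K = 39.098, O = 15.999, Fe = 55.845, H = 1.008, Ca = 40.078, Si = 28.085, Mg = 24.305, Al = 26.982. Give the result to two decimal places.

4.19 percentage points

Mg in (Mg0.43Fe0.57)5Ca2Si8O22(OH)2: molar mass 902.242 g/mol; 2.15×24.305 = 52.256 g → 5.79 wt%.
Mg in (Mg0.11Fe0.89)3KAlSi3O10(OH)2: molar mass 501.466 g/mol; 0.33×24.305 = 8.021 g → 1.60 wt%.
Difference = 5.79 − 1.60 = 4.19 percentage points.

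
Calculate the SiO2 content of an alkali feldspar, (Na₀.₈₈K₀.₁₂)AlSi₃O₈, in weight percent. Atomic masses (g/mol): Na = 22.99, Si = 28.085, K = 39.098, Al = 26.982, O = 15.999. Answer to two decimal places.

68.24 wt%

Molar mass of (Na₀.₈₈K₀.₁₂)AlSi₃O₈ = 0.88*22.99 + 0.12*39.098 + 1*26.982 + 3*28.085 + 8*15.999 = 264.152 g/mol.
Each formula unit contains 3 Si, equivalent to 3/1 = 3.0000 mol SiO2.
M(SiO2) = 1×28.085 + 2×15.999 = 60.083 g/mol.
Mass of SiO2 per formula unit = 3.0000 × 60.083 = 180.249 g.
SiO2 wt% = 180.249 / 264.152 × 100 = 68.24%.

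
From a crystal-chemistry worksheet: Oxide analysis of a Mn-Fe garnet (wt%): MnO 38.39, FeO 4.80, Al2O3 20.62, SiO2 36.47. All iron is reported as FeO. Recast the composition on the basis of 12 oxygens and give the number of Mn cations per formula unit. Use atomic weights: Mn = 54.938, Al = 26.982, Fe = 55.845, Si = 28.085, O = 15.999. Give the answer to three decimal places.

2.674 Mn apfu

38.39 wt% MnO ÷ 70.937 g/mol = 0.54118 mol, giving 0.54118 Mn and 0.54118 O.
4.80 wt% FeO ÷ 71.844 g/mol = 0.06681 mol, giving 0.06681 Fe and 0.06681 O.
20.62 wt% Al2O3 ÷ 101.961 g/mol = 0.20223 mol, giving 0.40446 Al and 0.60669 O.
36.47 wt% SiO2 ÷ 60.083 g/mol = 0.60699 mol, giving 0.60699 Si and 1.21398 O.
Oxygen sums to 2.42866; scaling by 12/2.42866 = 4.94100 puts the formula on 12 O.
Mn: 0.54118 × 4.94100 = 2.674 atoms per formula unit.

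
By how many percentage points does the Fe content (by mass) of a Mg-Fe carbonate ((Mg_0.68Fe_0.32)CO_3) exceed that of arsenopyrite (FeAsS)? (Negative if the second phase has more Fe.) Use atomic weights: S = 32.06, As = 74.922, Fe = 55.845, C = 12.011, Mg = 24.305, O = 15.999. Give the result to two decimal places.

First mineral: 17.870 g Fe in 94.406 g formula = 18.93 wt% Fe.
Second mineral: 55.845 g Fe in 162.827 g formula = 34.30 wt% Fe.
18.93% − 34.30% gives a difference of -15.37 percentage points.

-15.37 percentage points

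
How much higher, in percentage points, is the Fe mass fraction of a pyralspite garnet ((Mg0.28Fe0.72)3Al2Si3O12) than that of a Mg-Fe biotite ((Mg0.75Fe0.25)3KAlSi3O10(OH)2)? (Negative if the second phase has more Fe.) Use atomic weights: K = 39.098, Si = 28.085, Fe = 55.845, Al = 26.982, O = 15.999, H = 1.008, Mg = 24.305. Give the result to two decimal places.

Fe in (Mg0.28Fe0.72)3Al2Si3O12: molar mass 471.248 g/mol; 2.16×55.845 = 120.625 g → 25.60 wt%.
Fe in (Mg0.75Fe0.25)3KAlSi3O10(OH)2: molar mass 440.909 g/mol; 0.75×55.845 = 41.884 g → 9.50 wt%.
Difference = 25.60 − 9.50 = 16.10 percentage points.

16.10 percentage points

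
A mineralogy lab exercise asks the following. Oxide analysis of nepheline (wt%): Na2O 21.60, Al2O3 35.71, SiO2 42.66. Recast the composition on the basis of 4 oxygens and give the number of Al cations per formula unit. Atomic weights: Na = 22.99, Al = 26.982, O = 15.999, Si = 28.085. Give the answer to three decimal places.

0.994 Al apfu

Na2O (M=61.979): mol = 0.34851; Na = 0.69702, O = 0.34851.
Al2O3 (M=101.961): mol = 0.35023; Al = 0.70046, O = 1.05069.
SiO2 (M=60.083): mol = 0.71002; Si = 0.71002, O = 1.42004.
ΣO = 2.81924; factor = 4/ΣO = 1.41882.
Al apfu = 0.70046 × 1.41882 = 0.994.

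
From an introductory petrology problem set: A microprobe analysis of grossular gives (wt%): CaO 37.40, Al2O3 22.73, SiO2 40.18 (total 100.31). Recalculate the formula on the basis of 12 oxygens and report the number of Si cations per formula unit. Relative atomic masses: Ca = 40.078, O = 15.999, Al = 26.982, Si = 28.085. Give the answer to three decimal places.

3.002 Si apfu

37.40 wt% CaO ÷ 56.077 g/mol = 0.66694 mol, giving 0.66694 Ca and 0.66694 O.
22.73 wt% Al2O3 ÷ 101.961 g/mol = 0.22293 mol, giving 0.44586 Al and 0.66879 O.
40.18 wt% SiO2 ÷ 60.083 g/mol = 0.66874 mol, giving 0.66874 Si and 1.33748 O.
Oxygen sums to 2.67321; scaling by 12/2.67321 = 4.48899 puts the formula on 12 O.
Si: 0.66874 × 4.48899 = 3.002 atoms per formula unit.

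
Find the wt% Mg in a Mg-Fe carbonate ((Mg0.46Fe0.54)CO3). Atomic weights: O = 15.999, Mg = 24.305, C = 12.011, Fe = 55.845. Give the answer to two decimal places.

11.03 wt%

Molar mass of (Mg0.46Fe0.54)CO3: 0.46*24.305 + 0.54*55.845 + 1*12.011 + 3*15.999 = 101.345 g/mol.
Mass of Mg per formula unit: 0.46 × 24.305 = 11.180 g.
Weight fraction Mg = 11.180 / 101.345 = 0.1103.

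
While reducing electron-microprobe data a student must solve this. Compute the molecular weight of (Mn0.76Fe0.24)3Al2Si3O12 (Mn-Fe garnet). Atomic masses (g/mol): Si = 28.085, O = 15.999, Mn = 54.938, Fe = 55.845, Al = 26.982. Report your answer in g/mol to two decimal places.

M = 2.28*54.938 + 0.72*55.845 + 2*26.982 + 3*28.085 + 12*15.999

495.67 g/mol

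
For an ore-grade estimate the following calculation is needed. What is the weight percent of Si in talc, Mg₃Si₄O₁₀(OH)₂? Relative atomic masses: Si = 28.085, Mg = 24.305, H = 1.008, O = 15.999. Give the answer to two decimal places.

Formula mass = 3·24.305 + 4·28.085 + 12·15.999 + 2·1.008 = 379.259 g/mol, of which 112.340 g is Si.
So Si makes up 112.340/379.259 = 0.2962 of the mass, i.e. 29.62%.

29.62 wt%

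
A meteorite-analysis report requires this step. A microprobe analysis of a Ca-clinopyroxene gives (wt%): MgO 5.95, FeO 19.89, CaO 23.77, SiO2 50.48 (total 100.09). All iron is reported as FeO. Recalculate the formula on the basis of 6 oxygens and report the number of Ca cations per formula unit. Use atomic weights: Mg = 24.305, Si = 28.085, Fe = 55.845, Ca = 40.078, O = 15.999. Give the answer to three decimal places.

1.006 Ca apfu

5.95 wt% MgO ÷ 40.304 g/mol = 0.14763 mol, giving 0.14763 Mg and 0.14763 O.
19.89 wt% FeO ÷ 71.844 g/mol = 0.27685 mol, giving 0.27685 Fe and 0.27685 O.
23.77 wt% CaO ÷ 56.077 g/mol = 0.42388 mol, giving 0.42388 Ca and 0.42388 O.
50.48 wt% SiO2 ÷ 60.083 g/mol = 0.84017 mol, giving 0.84017 Si and 1.68034 O.
Oxygen sums to 2.52870; scaling by 6/2.52870 = 2.37276 puts the formula on 6 O.
Ca: 0.42388 × 2.37276 = 1.006 atoms per formula unit.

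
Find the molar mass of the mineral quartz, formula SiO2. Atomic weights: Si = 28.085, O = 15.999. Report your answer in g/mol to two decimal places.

60.08 g/mol

M = 1·28.085 + 2·15.999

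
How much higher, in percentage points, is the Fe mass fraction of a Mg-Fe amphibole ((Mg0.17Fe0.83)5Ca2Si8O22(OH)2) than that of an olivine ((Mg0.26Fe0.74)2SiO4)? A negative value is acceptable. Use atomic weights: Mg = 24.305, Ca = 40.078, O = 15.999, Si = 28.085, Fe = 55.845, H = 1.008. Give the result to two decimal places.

-19.54 percentage points

First mineral: 231.757 g Fe in 943.244 g formula = 24.57 wt% Fe.
Second mineral: 82.651 g Fe in 187.370 g formula = 44.11 wt% Fe.
24.57% − 44.11% gives a difference of -19.54 percentage points.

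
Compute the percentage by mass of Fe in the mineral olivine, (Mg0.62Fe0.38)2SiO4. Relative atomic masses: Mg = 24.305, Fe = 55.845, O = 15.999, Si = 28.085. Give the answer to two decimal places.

25.78 mass %

Formula mass = 1.24*24.305 + 0.76*55.845 + 1*28.085 + 4*15.999 = 164.661 g/mol, of which 42.442 g is Fe.
So Fe makes up 42.442/164.661 = 0.2578 of the mass, i.e. 25.78%.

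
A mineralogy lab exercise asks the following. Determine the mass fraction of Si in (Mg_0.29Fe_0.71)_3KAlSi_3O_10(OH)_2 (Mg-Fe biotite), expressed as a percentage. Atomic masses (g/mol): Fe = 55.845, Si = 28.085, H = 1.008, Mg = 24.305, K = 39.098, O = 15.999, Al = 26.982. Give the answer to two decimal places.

17.39 weight percent

Molar mass of (Mg_0.29Fe_0.71)_3KAlSi_3O_10(OH)_2: 0.87×24.305 + 2.13×55.845 + 1×39.098 + 1×26.982 + 3×28.085 + 12×15.999 + 2×1.008 = 484.434 g/mol.
Mass of Si per formula unit: 3 × 28.085 = 84.255 g.
Weight fraction Si = 84.255 / 484.434 = 0.1739.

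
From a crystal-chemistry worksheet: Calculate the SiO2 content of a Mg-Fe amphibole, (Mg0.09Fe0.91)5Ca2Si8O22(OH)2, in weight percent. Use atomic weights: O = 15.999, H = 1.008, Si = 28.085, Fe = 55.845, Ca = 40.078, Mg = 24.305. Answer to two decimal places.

M((Mg0.09Fe0.91)5Ca2Si8O22(OH)2) = 955.860 g/mol; M(SiO2) = 60.083 g/mol.
Moles SiO2 per formula unit = 8 Si ÷ 1 = 8.0000.
SiO2 fraction = (8.0000 × 60.083) / 955.860 = 480.664/955.860 = 0.5029.

50.29 wt%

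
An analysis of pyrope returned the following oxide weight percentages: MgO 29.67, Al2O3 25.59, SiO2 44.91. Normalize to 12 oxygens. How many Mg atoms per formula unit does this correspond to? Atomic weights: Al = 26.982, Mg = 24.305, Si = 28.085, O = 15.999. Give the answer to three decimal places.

MgO: 29.67/40.304 = 0.73616 mol → 0.73616 mol Mg, 0.73616 mol O.
Al2O3: 25.59/101.961 = 0.25098 mol → 0.50196 mol Al, 0.75294 mol O.
SiO2: 44.91/60.083 = 0.74747 mol → 0.74747 mol Si, 1.49494 mol O.
Total oxygen = 2.98404 mol. Normalization factor = 12/2.98404 = 4.02139.
Mg per 12 O = 0.73616 × 4.02139 = 2.960.

2.960 Mg apfu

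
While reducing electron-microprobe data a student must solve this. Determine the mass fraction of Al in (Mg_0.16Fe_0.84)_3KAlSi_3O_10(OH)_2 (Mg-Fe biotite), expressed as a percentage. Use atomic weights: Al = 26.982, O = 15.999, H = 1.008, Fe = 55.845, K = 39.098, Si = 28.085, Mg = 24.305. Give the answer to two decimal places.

5.43 weight percent

Molar mass of (Mg_0.16Fe_0.84)_3KAlSi_3O_10(OH)_2: 0.48*24.305 + 2.52*55.845 + 1*39.098 + 1*26.982 + 3*28.085 + 12*15.999 + 2*1.008 = 496.735 g/mol.
Mass of Al per formula unit: 1 × 26.982 = 26.982 g.
Weight fraction Al = 26.982 / 496.735 = 0.0543.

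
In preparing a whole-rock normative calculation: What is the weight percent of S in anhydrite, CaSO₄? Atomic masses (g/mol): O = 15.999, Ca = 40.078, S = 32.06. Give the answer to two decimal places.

M(CaSO₄) = 136.134 g/mol.
S contributes 1 × 32.06 = 32.060 g per mole.
32.060/136.134 = 0.2355 → 23.55%.

23.55 mass %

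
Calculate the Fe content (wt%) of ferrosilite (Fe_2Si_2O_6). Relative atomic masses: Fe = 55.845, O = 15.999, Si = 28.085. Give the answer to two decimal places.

42.33 wt%

Formula mass = 2*55.845 + 2*28.085 + 6*15.999 = 263.854 g/mol, of which 111.690 g is Fe.
So Fe makes up 111.690/263.854 = 0.4233 of the mass, i.e. 42.33%.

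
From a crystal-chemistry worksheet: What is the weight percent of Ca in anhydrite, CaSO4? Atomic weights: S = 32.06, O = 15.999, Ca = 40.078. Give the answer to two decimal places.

29.44 wt%

Molar mass of CaSO4: 1·40.078 + 1·32.06 + 4·15.999 = 136.134 g/mol.
Mass of Ca per formula unit: 1 × 40.078 = 40.078 g.
Weight fraction Ca = 40.078 / 136.134 = 0.2944.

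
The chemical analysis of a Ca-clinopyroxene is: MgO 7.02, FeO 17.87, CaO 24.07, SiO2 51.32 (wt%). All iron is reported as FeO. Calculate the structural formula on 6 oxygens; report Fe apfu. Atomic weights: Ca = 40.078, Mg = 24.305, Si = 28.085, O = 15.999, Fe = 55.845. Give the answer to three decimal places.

MgO (M=40.304): mol = 0.17418; Mg = 0.17418, O = 0.17418.
FeO (M=71.844): mol = 0.24873; Fe = 0.24873, O = 0.24873.
CaO (M=56.077): mol = 0.42923; Ca = 0.42923, O = 0.42923.
SiO2 (M=60.083): mol = 0.85415; Si = 0.85415, O = 1.70830.
ΣO = 2.56044; factor = 6/ΣO = 2.34335.
Fe apfu = 0.24873 × 2.34335 = 0.583.

0.583 Fe apfu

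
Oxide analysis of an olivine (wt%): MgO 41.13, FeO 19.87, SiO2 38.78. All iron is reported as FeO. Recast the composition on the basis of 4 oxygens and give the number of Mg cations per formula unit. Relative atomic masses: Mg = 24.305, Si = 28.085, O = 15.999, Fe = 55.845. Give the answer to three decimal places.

1.577 Mg apfu

MgO (M=40.304): mol = 1.02049; Mg = 1.02049, O = 1.02049.
FeO (M=71.844): mol = 0.27657; Fe = 0.27657, O = 0.27657.
SiO2 (M=60.083): mol = 0.64544; Si = 0.64544, O = 1.29088.
ΣO = 2.58794; factor = 4/ΣO = 1.54563.
Mg apfu = 1.02049 × 1.54563 = 1.577.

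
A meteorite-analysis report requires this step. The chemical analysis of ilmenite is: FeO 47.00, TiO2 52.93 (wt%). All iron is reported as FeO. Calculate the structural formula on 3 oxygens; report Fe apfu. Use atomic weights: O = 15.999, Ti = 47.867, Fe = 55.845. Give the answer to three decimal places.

FeO (M=71.844): mol = 0.65420; Fe = 0.65420, O = 0.65420.
TiO2 (M=79.865): mol = 0.66274; Ti = 0.66274, O = 1.32548.
ΣO = 1.97968; factor = 3/ΣO = 1.51540.
Fe apfu = 0.65420 × 1.51540 = 0.991.

0.991 Fe apfu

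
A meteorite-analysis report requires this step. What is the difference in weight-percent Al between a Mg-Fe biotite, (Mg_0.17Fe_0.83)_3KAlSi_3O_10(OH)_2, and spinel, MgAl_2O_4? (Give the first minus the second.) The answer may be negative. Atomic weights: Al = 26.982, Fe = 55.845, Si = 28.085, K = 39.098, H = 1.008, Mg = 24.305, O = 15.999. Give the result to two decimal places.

Al in (Mg_0.17Fe_0.83)_3KAlSi_3O_10(OH)_2: molar mass 495.789 g/mol; 1×26.982 = 26.982 g → 5.44 wt%.
Al in MgAl_2O_4: molar mass 142.265 g/mol; 2×26.982 = 53.964 g → 37.93 wt%.
Difference = 5.44 − 37.93 = -32.49 percentage points.

-32.49 percentage points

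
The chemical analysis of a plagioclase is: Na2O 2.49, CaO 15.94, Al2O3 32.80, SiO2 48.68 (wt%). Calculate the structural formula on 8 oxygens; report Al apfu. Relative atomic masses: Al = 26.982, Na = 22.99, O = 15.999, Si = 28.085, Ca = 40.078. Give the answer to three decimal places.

2.49 wt% Na2O ÷ 61.979 g/mol = 0.04017 mol, giving 0.08034 Na and 0.04017 O.
15.94 wt% CaO ÷ 56.077 g/mol = 0.28425 mol, giving 0.28425 Ca and 0.28425 O.
32.80 wt% Al2O3 ÷ 101.961 g/mol = 0.32169 mol, giving 0.64338 Al and 0.96507 O.
48.68 wt% SiO2 ÷ 60.083 g/mol = 0.81021 mol, giving 0.81021 Si and 1.62042 O.
Oxygen sums to 2.90991; scaling by 8/2.90991 = 2.74923 puts the formula on 8 O.
Al: 0.64338 × 2.74923 = 1.769 atoms per formula unit.

1.769 Al apfu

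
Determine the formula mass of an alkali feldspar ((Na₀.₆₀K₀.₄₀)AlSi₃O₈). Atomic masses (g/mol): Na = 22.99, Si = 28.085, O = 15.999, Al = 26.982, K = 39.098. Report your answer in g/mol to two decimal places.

The formula mass is the sum 0.60×22.99 + 0.40×39.098 + 1×26.982 + 3×28.085 + 8×15.999.

268.66 g/mol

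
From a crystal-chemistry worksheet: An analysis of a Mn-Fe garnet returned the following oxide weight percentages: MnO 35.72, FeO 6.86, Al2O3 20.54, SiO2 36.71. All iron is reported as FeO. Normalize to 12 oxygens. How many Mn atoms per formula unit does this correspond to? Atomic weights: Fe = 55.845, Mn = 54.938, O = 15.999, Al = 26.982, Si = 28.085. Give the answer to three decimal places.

35.72 wt% MnO ÷ 70.937 g/mol = 0.50355 mol, giving 0.50355 Mn and 0.50355 O.
6.86 wt% FeO ÷ 71.844 g/mol = 0.09548 mol, giving 0.09548 Fe and 0.09548 O.
20.54 wt% Al2O3 ÷ 101.961 g/mol = 0.20145 mol, giving 0.40290 Al and 0.60435 O.
36.71 wt% SiO2 ÷ 60.083 g/mol = 0.61099 mol, giving 0.61099 Si and 1.22198 O.
Oxygen sums to 2.42536; scaling by 12/2.42536 = 4.94772 puts the formula on 12 O.
Mn: 0.50355 × 4.94772 = 2.491 atoms per formula unit.

2.491 Mn apfu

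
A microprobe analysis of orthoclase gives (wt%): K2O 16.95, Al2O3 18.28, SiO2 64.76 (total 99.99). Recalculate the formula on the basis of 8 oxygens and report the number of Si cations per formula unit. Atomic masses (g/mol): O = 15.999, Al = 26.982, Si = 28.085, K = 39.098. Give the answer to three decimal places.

3.001 Si apfu

K2O (M=94.195): mol = 0.17995; K = 0.35990, O = 0.17995.
Al2O3 (M=101.961): mol = 0.17928; Al = 0.35856, O = 0.53784.
SiO2 (M=60.083): mol = 1.07784; Si = 1.07784, O = 2.15568.
ΣO = 2.87347; factor = 8/ΣO = 2.78409.
Si apfu = 1.07784 × 2.78409 = 3.001.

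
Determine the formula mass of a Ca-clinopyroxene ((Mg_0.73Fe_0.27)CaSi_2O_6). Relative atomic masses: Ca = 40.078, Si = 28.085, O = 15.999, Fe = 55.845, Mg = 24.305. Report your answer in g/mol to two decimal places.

The formula mass is the sum 0.73×24.305 + 0.27×55.845 + 1×40.078 + 2×28.085 + 6×15.999.

225.06 g/mol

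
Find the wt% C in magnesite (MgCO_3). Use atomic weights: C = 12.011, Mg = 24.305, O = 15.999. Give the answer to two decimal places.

Molar mass of MgCO_3: 1×24.305 + 1×12.011 + 3×15.999 = 84.313 g/mol.
Mass of C per formula unit: 1 × 12.011 = 12.011 g.
Weight fraction C = 12.011 / 84.313 = 0.1425.

14.25 mass %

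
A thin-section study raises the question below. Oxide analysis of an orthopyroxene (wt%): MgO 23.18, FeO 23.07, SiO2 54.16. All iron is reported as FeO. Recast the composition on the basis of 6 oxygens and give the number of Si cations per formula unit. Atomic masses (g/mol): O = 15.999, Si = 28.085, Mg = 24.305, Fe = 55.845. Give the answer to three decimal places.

2.004 Si apfu

MgO (M=40.304): mol = 0.57513; Mg = 0.57513, O = 0.57513.
FeO (M=71.844): mol = 0.32111; Fe = 0.32111, O = 0.32111.
SiO2 (M=60.083): mol = 0.90142; Si = 0.90142, O = 1.80284.
ΣO = 2.69908; factor = 6/ΣO = 2.22298.
Si apfu = 0.90142 × 2.22298 = 2.004.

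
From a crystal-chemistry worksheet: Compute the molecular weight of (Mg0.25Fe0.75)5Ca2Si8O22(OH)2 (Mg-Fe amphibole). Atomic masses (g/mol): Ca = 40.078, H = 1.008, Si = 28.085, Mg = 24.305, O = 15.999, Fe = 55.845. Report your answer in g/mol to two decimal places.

930.63 g/mol

M = 1.25*24.305 + 3.75*55.845 + 2*40.078 + 8*28.085 + 24*15.999 + 2*1.008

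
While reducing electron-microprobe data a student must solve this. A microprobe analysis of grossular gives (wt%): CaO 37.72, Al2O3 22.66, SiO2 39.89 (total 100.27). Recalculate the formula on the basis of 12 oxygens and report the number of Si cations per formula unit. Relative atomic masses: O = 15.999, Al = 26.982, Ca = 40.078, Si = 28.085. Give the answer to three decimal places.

CaO: 37.72/56.077 = 0.67265 mol → 0.67265 mol Ca, 0.67265 mol O.
Al2O3: 22.66/101.961 = 0.22224 mol → 0.44448 mol Al, 0.66672 mol O.
SiO2: 39.89/60.083 = 0.66391 mol → 0.66391 mol Si, 1.32782 mol O.
Total oxygen = 2.66719 mol. Normalization factor = 12/2.66719 = 4.49912.
Si per 12 O = 0.66391 × 4.49912 = 2.987.

2.987 Si apfu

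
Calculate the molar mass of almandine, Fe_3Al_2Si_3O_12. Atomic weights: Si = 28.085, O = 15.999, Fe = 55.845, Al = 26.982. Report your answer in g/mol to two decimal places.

The formula mass is the sum 3·55.845 + 2·26.982 + 3·28.085 + 12·15.999.

497.74 g/mol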